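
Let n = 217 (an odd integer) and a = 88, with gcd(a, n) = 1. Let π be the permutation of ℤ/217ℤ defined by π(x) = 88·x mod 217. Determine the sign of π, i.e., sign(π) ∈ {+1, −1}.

Orbit of 149 under x↦88x: [149, 92, 67, 37, 1, 88]… (length divides ord_217(88)).
38 cycles of lengths [6, 6, 6, 6, 6, 6, 6, 6, 6, 6, 6, 6, 6, 6, 6, 6, 6, 6, 6, 6, 6, 6, 6, 6, 6, 6, 6, 6, 6, 6, 6, 6, 6, 6, 6, 3, 3, 1].
Σ(ℓ_i−1) = 217−38 = 179; sign = (−1)^179 = -1.
Check: (88/217) = -1 by Zolotarev.

-1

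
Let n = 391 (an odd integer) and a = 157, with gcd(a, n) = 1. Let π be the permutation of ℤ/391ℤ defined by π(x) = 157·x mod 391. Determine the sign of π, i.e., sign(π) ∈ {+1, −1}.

Start at x=254: 254 → 387 → 154 → 327 → 118 → 149 → 324 → … (one orbit).
π_157 has 14 disjoint cycles with lengths [44, 44, 44, 44, 44, 44, 44, 44, 22, 4, 4, 4, 4, 1] on {0,…,390}.
sign(π) = (−1)^{n − #cycles} = (−1)^{391−14} = (−1)^377 = -1.

-1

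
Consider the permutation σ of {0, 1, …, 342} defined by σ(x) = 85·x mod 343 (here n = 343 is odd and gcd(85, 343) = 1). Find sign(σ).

Orbit of 8 under x↦85x: [8, 337, 176, 211, 99, 183, 120]… (length divides ord_343(85)).
Cycle lengths of π_85 on ℤ/343ℤ: [49, 49, 49, 49, 49, 49, 7, 7, 7, 7, 7, 7, 1, 1, 1, 1, 1, 1, 1]; 19 cycles in total.
With 19 cycles on 343 points, sign = (−1)^{343−19} = +1.
The Jacobi symbol (85|343) = +1 (Zolotarev) agrees.

+1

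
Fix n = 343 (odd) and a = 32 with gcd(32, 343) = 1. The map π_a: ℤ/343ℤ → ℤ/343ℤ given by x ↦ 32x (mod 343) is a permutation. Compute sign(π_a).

+1

Start at x=163: 163 → 71 → 214 → 331 → 302 → 60 → 205 → … (one orbit).
Decompose π into cycles: lengths [147, 147, 21, 21, 3, 3, 1] (7 cycles, including the fixed point 0).
n − c = 343 − 7 = 336; sign = (−1)^336 = +1.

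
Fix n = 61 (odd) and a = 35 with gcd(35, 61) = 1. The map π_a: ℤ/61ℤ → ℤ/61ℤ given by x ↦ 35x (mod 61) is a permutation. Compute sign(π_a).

-1

Start at x=35: 35 → 5 → 53 → 25 → 21 → 3 → 44 → … (one orbit).
π_35 has 2 disjoint cycles with lengths [60, 1] on {0,…,60}.
With 2 cycles on 61 points, sign = (−1)^{61−2} = -1.
Zolotarev: (35|61) = -1, matching the cycle-count sign.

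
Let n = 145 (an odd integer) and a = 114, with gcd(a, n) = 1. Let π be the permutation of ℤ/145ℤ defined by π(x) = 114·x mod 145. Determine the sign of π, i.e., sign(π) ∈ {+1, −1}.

-1

Start at x=114: 114 → 91 → 79 → 16 → 84 → 6 → 104 → … (one orbit).
Cycle type of π: 28×5 + 2×2 + 1; total 8 cycles.
8 cycles on 145: each ℓ→(−1)^(ℓ−1), product (−1)^137 = -1.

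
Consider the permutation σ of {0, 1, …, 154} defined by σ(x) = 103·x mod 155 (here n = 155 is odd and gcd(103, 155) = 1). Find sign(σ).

-1

Orbit of 149 under x↦103x: [149, 2, 51, 138, 109, 67, 81]… (length divides ord_155(103)).
Decompose π into cycles: lengths [60, 60, 15, 15, 4, 1] (6 cycles, including the fixed point 0).
With 6 cycles on 155 points, sign = (−1)^{155−6} = -1.
Check: (103/155) = -1 by Zolotarev.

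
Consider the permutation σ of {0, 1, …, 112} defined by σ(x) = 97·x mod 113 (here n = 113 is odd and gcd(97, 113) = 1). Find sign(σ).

+1

Start at x=4: 4 → 49 → 7 → 1 → 97 → 30 → 85 → … (one orbit).
Decompose π into cycles: lengths [14, 14, 14, 14, 14, 14, 14, 14, 1] (9 cycles, including the fixed point 0).
113 − 9 = 104 transpositions; sign(π) = (−1)^104 = +1.
(97|113)_J = +1 (Zolotarev's lemma cross-check).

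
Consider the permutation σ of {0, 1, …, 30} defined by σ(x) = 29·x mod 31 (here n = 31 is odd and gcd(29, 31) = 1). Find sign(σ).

Orbit of 2 under x↦29x: [2, 27, 8, 15, 1, 29, 4]… (length divides ord_31(29)).
Decompose π into cycles: lengths [10, 10, 10, 1] (4 cycles, including the fixed point 0).
n − c = 31 − 4 = 27; sign = (−1)^27 = -1.

-1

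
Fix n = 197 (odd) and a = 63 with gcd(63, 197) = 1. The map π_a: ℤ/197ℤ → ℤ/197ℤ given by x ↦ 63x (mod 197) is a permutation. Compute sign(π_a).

+1

Orbit of 175 under x↦63x: [175, 190, 150, 191, 16, 23, 70]… (length divides ord_197(63)).
5 cycles of lengths [49, 49, 49, 49, 1].
sign(π) = (−1)^{n − #cycles} = (−1)^{197−5} = (−1)^192 = +1.
The Jacobi symbol (63|197) = +1 (Zolotarev) agrees.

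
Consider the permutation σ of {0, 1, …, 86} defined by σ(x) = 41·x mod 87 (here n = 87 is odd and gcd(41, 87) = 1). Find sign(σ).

+1

Orbit of 28 under x↦41x: [28, 17, 1, 41]… (length divides ord_87(41)).
Cycle type of π: 4×21 + 2 + 1; total 23 cycles.
23 cycles on 87: each ℓ→(−1)^(ℓ−1), product (−1)^64 = +1.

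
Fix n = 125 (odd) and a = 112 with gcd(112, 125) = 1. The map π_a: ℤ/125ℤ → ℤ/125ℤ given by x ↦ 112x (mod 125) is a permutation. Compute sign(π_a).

-1

Trace 117: π^k(117) = [117, 104, 23, 76, 12, 94, 28] for k=0..6.
Cycle type of π: 100 + 20 + 4 + 1; total 4 cycles.
With 4 cycles on 125 points, sign = (−1)^{125−4} = -1.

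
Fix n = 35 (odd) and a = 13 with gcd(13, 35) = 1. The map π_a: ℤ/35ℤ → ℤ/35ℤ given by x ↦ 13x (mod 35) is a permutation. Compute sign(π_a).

Start at x=1: 1 → 13 → 29 → 27 → 1 (one orbit).
Cycle lengths of π_13 on ℤ/35ℤ: [4, 4, 4, 4, 4, 4, 4, 2, 2, 2, 1]; 11 cycles in total.
sign(π) = (−1)^{n − #cycles} = (−1)^{35−11} = (−1)^24 = +1.
Zolotarev: (13|35) = +1, matching the cycle-count sign.

+1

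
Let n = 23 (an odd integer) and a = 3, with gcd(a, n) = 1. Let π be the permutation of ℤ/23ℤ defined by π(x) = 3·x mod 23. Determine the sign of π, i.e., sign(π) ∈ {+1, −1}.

+1

Trace 2: π^k(2) = [2, 6, 18, 8, 1, 3, 9] for k=0..6.
The orbit structure of x ↦ 3x mod 23: 3 orbits of sizes [11, 11, 1].
3 cycles on 23: each ℓ→(−1)^(ℓ−1), product (−1)^20 = +1.
Zolotarev: (3|23) = +1, matching the cycle-count sign.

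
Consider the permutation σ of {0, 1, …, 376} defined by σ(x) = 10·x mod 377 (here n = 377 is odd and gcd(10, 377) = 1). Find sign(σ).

Orbit of 100 under x↦10x: [100, 246, 198, 95, 196, 75, 373]… (length divides ord_377(10)).
Decompose π into cycles: lengths [84, 84, 84, 84, 28, 6, 6, 1] (8 cycles, including the fixed point 0).
With 8 cycles on 377 points, sign = (−1)^{377−8} = -1.

-1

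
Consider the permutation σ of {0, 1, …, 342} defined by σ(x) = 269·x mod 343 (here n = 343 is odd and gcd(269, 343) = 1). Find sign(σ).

Trace 89: π^k(89) = [89, 274, 304, 142, 125, 11, 215] for k=0..6.
Cycle type of π: 294 + 42 + 6 + 1; total 4 cycles.
With 4 cycles on 343 points, sign = (−1)^{343−4} = -1.

-1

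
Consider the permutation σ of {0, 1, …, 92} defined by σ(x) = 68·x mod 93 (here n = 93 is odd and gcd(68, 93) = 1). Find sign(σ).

+1

Orbit of 68 under x↦68x: [68, 67, 92, 25, 26, 1]… (length divides ord_93(68)).
Cycle type of π: 6×15 + 2 + 1; total 17 cycles.
17 cycles on 93: each ℓ→(−1)^(ℓ−1), product (−1)^76 = +1.
(68|93)_J = +1 (Zolotarev's lemma cross-check).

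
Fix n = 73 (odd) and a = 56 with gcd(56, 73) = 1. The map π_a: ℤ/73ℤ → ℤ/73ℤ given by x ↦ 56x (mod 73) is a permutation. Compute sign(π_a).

Orbit of 21 under x↦56x: [21, 8, 10, 49, 43, 72, 17]… (length divides ord_73(56)).
Decompose π into cycles: lengths [24, 24, 24, 1] (4 cycles, including the fixed point 0).
sign(π) = (−1)^{n − #cycles} = (−1)^{73−4} = (−1)^69 = -1.
Check: (56/73) = -1 by Zolotarev.

-1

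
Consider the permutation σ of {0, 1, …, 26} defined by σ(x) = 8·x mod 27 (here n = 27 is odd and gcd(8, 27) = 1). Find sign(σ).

Orbit of 26 under x↦8x: [26, 19, 17, 1, 8, 10]… (length divides ord_27(8)).
8 cycles of lengths [6, 6, 6, 2, 2, 2, 2, 1].
n − c = 27 − 8 = 19; sign = (−1)^19 = -1.

-1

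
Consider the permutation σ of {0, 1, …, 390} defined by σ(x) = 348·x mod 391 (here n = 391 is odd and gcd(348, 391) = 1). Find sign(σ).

Trace 140: π^k(140) = [140, 236, 18, 8, 47, 325, 101] for k=0..6.
The orbit structure of x ↦ 348x mod 391: 9 orbits of sizes [88, 88, 88, 88, 11, 11, 8, 8, 1].
Σ(ℓ_i−1) = 391−9 = 382; sign = (−1)^382 = +1.

+1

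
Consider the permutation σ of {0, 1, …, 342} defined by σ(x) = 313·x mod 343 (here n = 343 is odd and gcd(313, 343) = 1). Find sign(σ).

Start at x=80: 80 → 1 → 313 → 214 → 97 → 177 → 178 → … (one orbit).
Decompose π into cycles: lengths [42, 42, 42, 42, 42, 42, 42, 6, 6, 6, 6, 6, 6, 6, 6, 1] (16 cycles, including the fixed point 0).
n − c = 343 − 16 = 327; sign = (−1)^327 = -1.
The Jacobi symbol (313|343) = -1 (Zolotarev) agrees.

-1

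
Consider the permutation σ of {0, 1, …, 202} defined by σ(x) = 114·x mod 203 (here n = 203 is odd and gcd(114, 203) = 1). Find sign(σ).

Trace 100: π^k(100) = [100, 32, 197, 128, 179, 106, 107] for k=0..6.
Cycle type of π: 84×2 + 28 + 3×2 + 1; total 6 cycles.
n − c = 203 − 6 = 197; sign = (−1)^197 = -1.
Zolotarev: (114|203) = -1, matching the cycle-count sign.

-1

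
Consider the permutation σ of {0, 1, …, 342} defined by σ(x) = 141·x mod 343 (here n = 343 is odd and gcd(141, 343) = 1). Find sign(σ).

Start at x=71: 71 → 64 → 106 → 197 → 337 → 183 → 78 → … (one orbit).
The orbit structure of x ↦ 141x mod 343: 19 orbits of sizes [49, 49, 49, 49, 49, 49, 7, 7, 7, 7, 7, 7, 1, 1, 1, 1, 1, 1, 1].
sign(π) = (−1)^{n − #cycles} = (−1)^{343−19} = (−1)^324 = +1.

+1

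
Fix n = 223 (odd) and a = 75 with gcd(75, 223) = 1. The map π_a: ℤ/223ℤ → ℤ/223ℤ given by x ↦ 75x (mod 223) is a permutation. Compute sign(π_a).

-1

Trace 91: π^k(91) = [91, 135, 90, 60, 40, 101, 216] for k=0..6.
π_75 has 2 disjoint cycles with lengths [222, 1] on {0,…,222}.
n − c = 223 − 2 = 221; sign = (−1)^221 = -1.
Zolotarev: (75|223) = -1, matching the cycle-count sign.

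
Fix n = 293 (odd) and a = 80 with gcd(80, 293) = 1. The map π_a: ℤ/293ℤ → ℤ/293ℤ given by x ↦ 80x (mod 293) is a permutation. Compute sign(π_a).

Trace 101: π^k(101) = [101, 169, 42, 137, 119, 144, 93] for k=0..6.
Cycle lengths of π_80 on ℤ/293ℤ: [292, 1]; 2 cycles in total.
293 − 2 = 291 transpositions; sign(π) = (−1)^291 = -1.

-1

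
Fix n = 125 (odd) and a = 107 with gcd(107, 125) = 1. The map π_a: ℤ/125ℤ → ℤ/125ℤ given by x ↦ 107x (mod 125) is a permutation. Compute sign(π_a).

-1

Start at x=18: 18 → 51 → 82 → 24 → 68 → 26 → 32 → … (one orbit).
The orbit structure of x ↦ 107x mod 125: 12 orbits of sizes [20, 20, 20, 20, 20, 4, 4, 4, 4, 4, 4, 1].
Σ(ℓ_i−1) = 125−12 = 113; sign = (−1)^113 = -1.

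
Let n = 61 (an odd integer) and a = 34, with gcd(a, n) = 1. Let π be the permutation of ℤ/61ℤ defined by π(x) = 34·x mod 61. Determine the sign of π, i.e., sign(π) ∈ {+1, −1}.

+1

Trace 9: π^k(9) = [9, 1, 34, 58, 20] for k=0..4.
π_34 has 13 disjoint cycles with lengths [5, 5, 5, 5, 5, 5, 5, 5, 5, 5, 5, 5, 1] on {0,…,60}.
13 cycles on 61: each ℓ→(−1)^(ℓ−1), product (−1)^48 = +1.
Zolotarev: (34|61) = +1, matching the cycle-count sign.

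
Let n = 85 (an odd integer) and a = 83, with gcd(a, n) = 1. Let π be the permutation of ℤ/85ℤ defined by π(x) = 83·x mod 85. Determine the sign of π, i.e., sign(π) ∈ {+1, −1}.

Orbit of 53 under x↦83x: [53, 64, 42, 1, 83, 4, 77]… (length divides ord_85(83)).
Decompose π into cycles: lengths [8, 8, 8, 8, 8, 8, 8, 8, 8, 8, 4, 1] (12 cycles, including the fixed point 0).
85 − 12 = 73 transpositions; sign(π) = (−1)^73 = -1.

-1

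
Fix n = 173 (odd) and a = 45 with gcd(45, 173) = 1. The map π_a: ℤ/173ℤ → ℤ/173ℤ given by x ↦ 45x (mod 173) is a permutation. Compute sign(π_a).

-1

Trace 25: π^k(25) = [25, 87, 109, 61, 150, 3, 135] for k=0..6.
π_45 has 2 disjoint cycles with lengths [172, 1] on {0,…,172}.
n − c = 173 − 2 = 171; sign = (−1)^171 = -1.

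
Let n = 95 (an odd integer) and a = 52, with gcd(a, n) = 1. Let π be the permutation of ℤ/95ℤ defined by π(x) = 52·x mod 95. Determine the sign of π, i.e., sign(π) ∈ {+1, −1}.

+1

Orbit of 44 under x↦52x: [44, 8, 36, 67, 64, 3, 61]… (length divides ord_95(52)).
Cycle type of π: 36×2 + 18 + 4 + 1; total 5 cycles.
Σ(ℓ_i−1) = 95−5 = 90; sign = (−1)^90 = +1.
The Jacobi symbol (52|95) = +1 (Zolotarev) agrees.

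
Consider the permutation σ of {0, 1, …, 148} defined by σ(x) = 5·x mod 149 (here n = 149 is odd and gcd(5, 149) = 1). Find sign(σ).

+1

Orbit of 49 under x↦5x: [49, 96, 33, 16, 80, 102, 63]… (length divides ord_149(5)).
Cycle lengths of π_5 on ℤ/149ℤ: [37, 37, 37, 37, 1]; 5 cycles in total.
n − c = 149 − 5 = 144; sign = (−1)^144 = +1.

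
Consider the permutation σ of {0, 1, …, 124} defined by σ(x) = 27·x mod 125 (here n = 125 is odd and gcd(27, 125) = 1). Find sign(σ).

Start at x=37: 37 → 124 → 98 → 21 → 67 → 59 → 93 → … (one orbit).
4 cycles of lengths [100, 20, 4, 1].
With 4 cycles on 125 points, sign = (−1)^{125−4} = -1.
(27|125)_J = -1 (Zolotarev's lemma cross-check).

-1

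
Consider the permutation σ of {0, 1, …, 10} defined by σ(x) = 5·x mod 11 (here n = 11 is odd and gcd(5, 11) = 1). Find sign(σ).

Trace 1: π^k(1) = [1, 5, 3, 4, 9] for k=0..4.
The orbit structure of x ↦ 5x mod 11: 3 orbits of sizes [5, 5, 1].
sign(π) = (−1)^{n − #cycles} = (−1)^{11−3} = (−1)^8 = +1.

+1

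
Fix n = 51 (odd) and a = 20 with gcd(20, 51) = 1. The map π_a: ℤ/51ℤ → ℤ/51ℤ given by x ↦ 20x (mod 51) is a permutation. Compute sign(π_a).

+1

Orbit of 16 under x↦20x: [16, 14, 25, 41, 4, 29, 19]… (length divides ord_51(20)).
The orbit structure of x ↦ 20x mod 51: 5 orbits of sizes [16, 16, 16, 2, 1].
With 5 cycles on 51 points, sign = (−1)^{51−5} = +1.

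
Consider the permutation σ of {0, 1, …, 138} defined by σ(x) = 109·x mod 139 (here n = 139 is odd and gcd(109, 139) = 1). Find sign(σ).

-1

Trace 88: π^k(88) = [88, 1, 109, 66, 105, 47, 119] for k=0..6.
2 cycles of lengths [138, 1].
2 cycles on 139: each ℓ→(−1)^(ℓ−1), product (−1)^137 = -1.
Zolotarev: (109|139) = -1, matching the cycle-count sign.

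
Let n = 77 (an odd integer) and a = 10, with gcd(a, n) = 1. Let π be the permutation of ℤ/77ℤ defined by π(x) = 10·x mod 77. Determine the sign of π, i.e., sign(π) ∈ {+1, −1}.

+1

Trace 76: π^k(76) = [76, 67, 54, 1, 10, 23] for k=0..5.
17 cycles of lengths [6, 6, 6, 6, 6, 6, 6, 6, 6, 6, 6, 2, 2, 2, 2, 2, 1].
sign(π) = (−1)^{n − #cycles} = (−1)^{77−17} = (−1)^60 = +1.
Zolotarev: (10|77) = +1, matching the cycle-count sign.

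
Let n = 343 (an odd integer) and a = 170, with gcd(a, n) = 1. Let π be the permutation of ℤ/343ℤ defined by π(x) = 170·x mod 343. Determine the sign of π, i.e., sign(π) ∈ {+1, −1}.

+1

Trace 176: π^k(176) = [176, 79, 53, 92, 205, 207, 204] for k=0..6.
π_170 has 7 disjoint cycles with lengths [147, 147, 21, 21, 3, 3, 1] on {0,…,342}.
n − c = 343 − 7 = 336; sign = (−1)^336 = +1.
Check: (170/343) = +1 by Zolotarev.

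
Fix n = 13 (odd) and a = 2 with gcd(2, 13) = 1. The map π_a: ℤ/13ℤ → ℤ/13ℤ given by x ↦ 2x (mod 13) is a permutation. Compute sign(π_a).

Start at x=2: 2 → 4 → 8 → 3 → 6 → 12 → 11 → … (one orbit).
π_2 has 2 disjoint cycles with lengths [12, 1] on {0,…,12}.
With 2 cycles on 13 points, sign = (−1)^{13−2} = -1.

-1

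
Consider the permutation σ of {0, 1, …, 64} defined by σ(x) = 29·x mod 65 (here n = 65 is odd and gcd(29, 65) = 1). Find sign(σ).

Start at x=9: 9 → 1 → 29 → 61 → 14 → 16 → 9 (one orbit).
Cycle lengths of π_29 on ℤ/65ℤ: [6, 6, 6, 6, 6, 6, 6, 6, 3, 3, 3, 3, 2, 2, 1]; 15 cycles in total.
Σ(ℓ_i−1) = 65−15 = 50; sign = (−1)^50 = +1.
(29|65)_J = +1 (Zolotarev's lemma cross-check).

+1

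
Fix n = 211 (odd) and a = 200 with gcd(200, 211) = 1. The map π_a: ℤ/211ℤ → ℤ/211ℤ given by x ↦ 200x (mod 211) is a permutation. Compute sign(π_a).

Orbit of 28 under x↦200x: [28, 114, 12, 79, 186, 64, 140]… (length divides ord_211(200)).
The orbit structure of x ↦ 200x mod 211: 4 orbits of sizes [70, 70, 70, 1].
With 4 cycles on 211 points, sign = (−1)^{211−4} = -1.
Zolotarev: (200|211) = -1, matching the cycle-count sign.

-1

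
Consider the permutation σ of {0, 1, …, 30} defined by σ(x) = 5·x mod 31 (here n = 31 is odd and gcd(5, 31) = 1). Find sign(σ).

+1

Orbit of 1 under x↦5x: [1, 5, 25]… (length divides ord_31(5)).
11 cycles of lengths [3, 3, 3, 3, 3, 3, 3, 3, 3, 3, 1].
With 11 cycles on 31 points, sign = (−1)^{31−11} = +1.
Zolotarev: (5|31) = +1, matching the cycle-count sign.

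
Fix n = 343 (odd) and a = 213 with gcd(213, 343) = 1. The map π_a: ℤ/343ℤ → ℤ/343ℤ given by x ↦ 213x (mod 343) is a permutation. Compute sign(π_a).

-1

Orbit of 138 under x↦213x: [138, 239, 143, 275, 265, 193, 292]… (length divides ord_343(213)).
Decompose π into cycles: lengths [294, 42, 6, 1] (4 cycles, including the fixed point 0).
Σ(ℓ_i−1) = 343−4 = 339; sign = (−1)^339 = -1.
The Jacobi symbol (213|343) = -1 (Zolotarev) agrees.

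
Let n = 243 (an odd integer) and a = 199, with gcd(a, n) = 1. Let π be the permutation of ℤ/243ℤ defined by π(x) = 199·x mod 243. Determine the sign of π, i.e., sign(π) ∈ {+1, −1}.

Start at x=190: 190 → 145 → 181 → 55 → 10 → 46 → 163 → … (one orbit).
27 cycles of lengths [27, 27, 27, 27, 27, 27, 9, 9, 9, 9, 9, 9, 3, 3, 3, 3, 3, 3, 1, 1, 1, 1, 1, 1, 1, 1, 1].
Σ(ℓ_i−1) = 243−27 = 216; sign = (−1)^216 = +1.
The Jacobi symbol (199|243) = +1 (Zolotarev) agrees.

+1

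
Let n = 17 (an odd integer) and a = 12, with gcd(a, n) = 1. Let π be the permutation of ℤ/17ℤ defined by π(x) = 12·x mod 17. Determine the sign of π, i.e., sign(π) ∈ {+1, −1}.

-1

Start at x=4: 4 → 14 → 15 → 10 → 1 → 12 → 8 → … (one orbit).
π_12 has 2 disjoint cycles with lengths [16, 1] on {0,…,16}.
sign(π) = (−1)^{n − #cycles} = (−1)^{17−2} = (−1)^15 = -1.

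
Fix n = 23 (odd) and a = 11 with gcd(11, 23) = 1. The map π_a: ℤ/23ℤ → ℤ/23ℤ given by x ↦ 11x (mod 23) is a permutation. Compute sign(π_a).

Trace 9: π^k(9) = [9, 7, 8, 19, 2, 22, 12] for k=0..6.
Cycle lengths of π_11 on ℤ/23ℤ: [22, 1]; 2 cycles in total.
2 cycles on 23: each ℓ→(−1)^(ℓ−1), product (−1)^21 = -1.

-1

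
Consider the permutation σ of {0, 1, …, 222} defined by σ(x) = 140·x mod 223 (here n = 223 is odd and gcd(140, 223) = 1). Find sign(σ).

Start at x=188: 188 → 6 → 171 → 79 → 133 → 111 → 153 → … (one orbit).
Cycle lengths of π_140 on ℤ/223ℤ: [222, 1]; 2 cycles in total.
223 − 2 = 221 transpositions; sign(π) = (−1)^221 = -1.
Via Zolotarev, sign(π_{140}) = (140|223) = -1.

-1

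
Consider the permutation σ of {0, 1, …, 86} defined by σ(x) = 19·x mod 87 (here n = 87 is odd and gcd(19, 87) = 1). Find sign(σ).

-1

Trace 22: π^k(22) = [22, 70, 25, 40, 64, 85, 49] for k=0..6.
π_19 has 6 disjoint cycles with lengths [28, 28, 28, 1, 1, 1] on {0,…,86}.
sign(π) = (−1)^{n − #cycles} = (−1)^{87−6} = (−1)^81 = -1.
Zolotarev: (19|87) = -1, matching the cycle-count sign.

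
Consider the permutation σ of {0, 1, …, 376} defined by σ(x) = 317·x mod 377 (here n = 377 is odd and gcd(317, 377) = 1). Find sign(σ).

+1

Start at x=21: 21 → 248 → 200 → 64 → 307 → 53 → 213 → … (one orbit).
Cycle lengths of π_317 on ℤ/377ℤ: [28, 28, 28, 28, 28, 28, 28, 28, 28, 28, 28, 28, 28, 4, 4, 4, 1]; 17 cycles in total.
n − c = 377 − 17 = 360; sign = (−1)^360 = +1.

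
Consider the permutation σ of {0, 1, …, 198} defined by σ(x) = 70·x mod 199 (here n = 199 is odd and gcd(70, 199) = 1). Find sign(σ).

+1

Orbit of 2 under x↦70x: [2, 140, 49, 47, 106, 57, 10]… (length divides ord_199(70)).
The orbit structure of x ↦ 70x mod 199: 3 orbits of sizes [99, 99, 1].
199 − 3 = 196 transpositions; sign(π) = (−1)^196 = +1.
Check: (70/199) = +1 by Zolotarev.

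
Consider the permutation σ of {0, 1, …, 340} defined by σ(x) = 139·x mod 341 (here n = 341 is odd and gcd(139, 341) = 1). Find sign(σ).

Orbit of 97 under x↦139x: [97, 184, 1, 139, 225, 244, 157]… (length divides ord_341(139)).
π_139 has 35 disjoint cycles with lengths [10, 10, 10, 10, 10, 10, 10, 10, 10, 10, 10, 10, 10, 10, 10, 10, 10, 10, 10, 10, 10, 10, 10, 10, 10, 10, 10, 10, 10, 10, 10, 10, 10, 10, 1] on {0,…,340}.
35 cycles on 341: each ℓ→(−1)^(ℓ−1), product (−1)^306 = +1.

+1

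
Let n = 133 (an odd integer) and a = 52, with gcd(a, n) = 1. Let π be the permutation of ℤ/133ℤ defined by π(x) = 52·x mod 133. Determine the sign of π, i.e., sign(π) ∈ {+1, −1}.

Start at x=106: 106 → 59 → 9 → 69 → 130 → 110 → 1 → … (one orbit).
Decompose π into cycles: lengths [18, 18, 18, 18, 18, 18, 18, 6, 1] (9 cycles, including the fixed point 0).
133 − 9 = 124 transpositions; sign(π) = (−1)^124 = +1.
The Jacobi symbol (52|133) = +1 (Zolotarev) agrees.

+1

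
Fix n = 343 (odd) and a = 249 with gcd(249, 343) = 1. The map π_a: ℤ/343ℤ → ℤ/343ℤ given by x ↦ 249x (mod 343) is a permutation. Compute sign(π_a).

Orbit of 324 under x↦249x: [324, 71, 186, 9, 183, 291, 86]… (length divides ord_343(249)).
Cycle type of π: 147×2 + 21×2 + 3×2 + 1; total 7 cycles.
sign(π) = (−1)^{n − #cycles} = (−1)^{343−7} = (−1)^336 = +1.
Zolotarev: (249|343) = +1, matching the cycle-count sign.

+1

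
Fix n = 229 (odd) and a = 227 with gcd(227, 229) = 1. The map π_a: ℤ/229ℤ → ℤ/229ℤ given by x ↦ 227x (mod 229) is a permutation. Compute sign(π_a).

-1

Start at x=107: 107 → 15 → 199 → 60 → 109 → 11 → 207 → … (one orbit).
π_227 has 4 disjoint cycles with lengths [76, 76, 76, 1] on {0,…,228}.
With 4 cycles on 229 points, sign = (−1)^{229−4} = -1.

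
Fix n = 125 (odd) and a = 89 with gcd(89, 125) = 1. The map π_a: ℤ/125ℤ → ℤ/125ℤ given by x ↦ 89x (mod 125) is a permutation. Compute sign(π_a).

+1

Start at x=41: 41 → 24 → 11 → 104 → 6 → 34 → 26 → … (one orbit).
Decompose π into cycles: lengths [50, 50, 10, 10, 2, 2, 1] (7 cycles, including the fixed point 0).
n − c = 125 − 7 = 118; sign = (−1)^118 = +1.
Check: (89/125) = +1 by Zolotarev.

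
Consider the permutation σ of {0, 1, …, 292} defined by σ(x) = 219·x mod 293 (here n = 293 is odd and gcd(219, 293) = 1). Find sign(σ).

-1

Trace 130: π^k(130) = [130, 49, 183, 229, 48, 257, 27] for k=0..6.
2 cycles of lengths [292, 1].
sign(π) = (−1)^{n − #cycles} = (−1)^{293−2} = (−1)^291 = -1.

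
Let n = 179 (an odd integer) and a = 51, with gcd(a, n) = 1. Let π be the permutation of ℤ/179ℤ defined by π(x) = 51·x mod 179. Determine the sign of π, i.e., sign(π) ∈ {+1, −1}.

+1

Trace 83: π^k(83) = [83, 116, 9, 101, 139, 108, 138] for k=0..6.
Decompose π into cycles: lengths [89, 89, 1] (3 cycles, including the fixed point 0).
Σ(ℓ_i−1) = 179−3 = 176; sign = (−1)^176 = +1.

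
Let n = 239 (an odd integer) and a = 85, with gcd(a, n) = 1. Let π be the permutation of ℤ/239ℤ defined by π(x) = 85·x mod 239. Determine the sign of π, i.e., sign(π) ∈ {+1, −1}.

+1

Trace 72: π^k(72) = [72, 145, 136, 88, 71, 60, 81] for k=0..6.
3 cycles of lengths [119, 119, 1].
n − c = 239 − 3 = 236; sign = (−1)^236 = +1.
Via Zolotarev, sign(π_{85}) = (85|239) = +1.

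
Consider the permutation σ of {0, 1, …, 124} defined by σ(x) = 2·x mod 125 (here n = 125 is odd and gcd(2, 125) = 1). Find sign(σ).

Orbit of 56 under x↦2x: [56, 112, 99, 73, 21, 42, 84]… (length divides ord_125(2)).
Cycle type of π: 100 + 20 + 4 + 1; total 4 cycles.
125 − 4 = 121 transpositions; sign(π) = (−1)^121 = -1.
Zolotarev: (2|125) = -1, matching the cycle-count sign.

-1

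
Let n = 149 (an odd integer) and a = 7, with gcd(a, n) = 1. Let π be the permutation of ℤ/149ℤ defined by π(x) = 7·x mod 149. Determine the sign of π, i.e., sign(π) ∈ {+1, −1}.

+1

Start at x=144: 144 → 114 → 53 → 73 → 64 → 1 → 7 → … (one orbit).
The orbit structure of x ↦ 7x mod 149: 3 orbits of sizes [74, 74, 1].
n − c = 149 − 3 = 146; sign = (−1)^146 = +1.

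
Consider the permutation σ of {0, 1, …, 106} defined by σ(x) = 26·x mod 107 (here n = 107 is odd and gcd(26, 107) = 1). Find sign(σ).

-1

Start at x=4: 4 → 104 → 29 → 5 → 23 → 63 → 33 → … (one orbit).
π_26 has 2 disjoint cycles with lengths [106, 1] on {0,…,106}.
sign(π) = (−1)^{n − #cycles} = (−1)^{107−2} = (−1)^105 = -1.
Via Zolotarev, sign(π_{26}) = (26|107) = -1.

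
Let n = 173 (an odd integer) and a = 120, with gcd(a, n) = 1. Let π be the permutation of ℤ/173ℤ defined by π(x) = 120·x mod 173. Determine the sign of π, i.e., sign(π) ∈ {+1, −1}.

Trace 104: π^k(104) = [104, 24, 112, 119, 94, 35, 48] for k=0..6.
π_120 has 2 disjoint cycles with lengths [172, 1] on {0,…,172}.
Σ(ℓ_i−1) = 173−2 = 171; sign = (−1)^171 = -1.
Check: (120/173) = -1 by Zolotarev.

-1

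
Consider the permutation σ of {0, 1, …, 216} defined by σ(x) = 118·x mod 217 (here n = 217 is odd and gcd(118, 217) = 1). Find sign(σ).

-1

Orbit of 1 under x↦118x: [1, 118, 36, 125, 211, 160]… (length divides ord_217(118)).
The orbit structure of x ↦ 118x mod 217: 44 orbits of sizes [6, 6, 6, 6, 6, 6, 6, 6, 6, 6, 6, 6, 6, 6, 6, 6, 6, 6, 6, 6, 6, 6, 6, 6, 6, 6, 6, 6, 6, 6, 3, 3, 3, 3, 3, 3, 3, 3, 3, 3, 2, 2, 2, 1].
sign(π) = (−1)^{n − #cycles} = (−1)^{217−44} = (−1)^173 = -1.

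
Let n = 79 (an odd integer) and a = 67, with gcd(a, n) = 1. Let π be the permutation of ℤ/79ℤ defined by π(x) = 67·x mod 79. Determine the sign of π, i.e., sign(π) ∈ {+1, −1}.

+1

Start at x=18: 18 → 21 → 64 → 22 → 52 → 8 → 62 → … (one orbit).
The orbit structure of x ↦ 67x mod 79: 7 orbits of sizes [13, 13, 13, 13, 13, 13, 1].
Σ(ℓ_i−1) = 79−7 = 72; sign = (−1)^72 = +1.
Via Zolotarev, sign(π_{67}) = (67|79) = +1.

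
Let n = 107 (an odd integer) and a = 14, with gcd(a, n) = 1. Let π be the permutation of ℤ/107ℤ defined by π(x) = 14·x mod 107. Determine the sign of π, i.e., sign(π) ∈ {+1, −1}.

Orbit of 25 under x↦14x: [25, 29, 85, 13, 75, 87, 41]… (length divides ord_107(14)).
π_14 has 3 disjoint cycles with lengths [53, 53, 1] on {0,…,106}.
Σ(ℓ_i−1) = 107−3 = 104; sign = (−1)^104 = +1.
Check: (14/107) = +1 by Zolotarev.

+1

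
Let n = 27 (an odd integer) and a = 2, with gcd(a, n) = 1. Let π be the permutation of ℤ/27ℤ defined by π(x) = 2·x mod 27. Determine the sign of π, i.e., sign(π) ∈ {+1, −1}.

-1

Trace 5: π^k(5) = [5, 10, 20, 13, 26, 25, 23] for k=0..6.
π_2 has 4 disjoint cycles with lengths [18, 6, 2, 1] on {0,…,26}.
4 cycles on 27: each ℓ→(−1)^(ℓ−1), product (−1)^23 = -1.
Via Zolotarev, sign(π_{2}) = (2|27) = -1.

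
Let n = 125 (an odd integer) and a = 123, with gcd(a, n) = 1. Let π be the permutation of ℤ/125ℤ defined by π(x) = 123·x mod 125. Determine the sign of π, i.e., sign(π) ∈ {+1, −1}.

-1

Orbit of 99 under x↦123x: [99, 52, 21, 83, 84, 82, 86]… (length divides ord_125(123)).
Cycle lengths of π_123 on ℤ/125ℤ: [100, 20, 4, 1]; 4 cycles in total.
Σ(ℓ_i−1) = 125−4 = 121; sign = (−1)^121 = -1.
The Jacobi symbol (123|125) = -1 (Zolotarev) agrees.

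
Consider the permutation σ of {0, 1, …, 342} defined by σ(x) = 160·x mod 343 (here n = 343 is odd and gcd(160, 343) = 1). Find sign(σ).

Trace 160: π^k(160) = [160, 218, 237, 190, 216, 260, 97] for k=0..6.
Decompose π into cycles: lengths [98, 98, 98, 14, 14, 14, 2, 2, 2, 1] (10 cycles, including the fixed point 0).
sign(π) = (−1)^{n − #cycles} = (−1)^{343−10} = (−1)^333 = -1.

-1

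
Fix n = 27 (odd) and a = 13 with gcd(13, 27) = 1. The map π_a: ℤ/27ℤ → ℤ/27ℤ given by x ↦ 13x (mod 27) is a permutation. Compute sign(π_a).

Trace 10: π^k(10) = [10, 22, 16, 19, 4, 25, 1] for k=0..6.
Cycle lengths of π_13 on ℤ/27ℤ: [9, 9, 3, 3, 1, 1, 1]; 7 cycles in total.
With 7 cycles on 27 points, sign = (−1)^{27−7} = +1.

+1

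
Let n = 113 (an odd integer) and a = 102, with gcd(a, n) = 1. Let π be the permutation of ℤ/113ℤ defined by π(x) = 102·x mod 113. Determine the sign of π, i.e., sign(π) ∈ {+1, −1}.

Start at x=99: 99 → 41 → 1 → 102 → 8 → 25 → 64 → … (one orbit).
Cycle lengths of π_102 on ℤ/113ℤ: [56, 56, 1]; 3 cycles in total.
sign(π) = (−1)^{n − #cycles} = (−1)^{113−3} = (−1)^110 = +1.
The Jacobi symbol (102|113) = +1 (Zolotarev) agrees.

+1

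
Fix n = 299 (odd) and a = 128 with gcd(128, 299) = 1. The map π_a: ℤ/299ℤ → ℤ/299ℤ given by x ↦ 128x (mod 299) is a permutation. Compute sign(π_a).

Start at x=118: 118 → 154 → 277 → 174 → 146 → 150 → 64 → … (one orbit).
Decompose π into cycles: lengths [132, 132, 12, 11, 11, 1] (6 cycles, including the fixed point 0).
Σ(ℓ_i−1) = 299−6 = 293; sign = (−1)^293 = -1.
(128|299)_J = -1 (Zolotarev's lemma cross-check).

-1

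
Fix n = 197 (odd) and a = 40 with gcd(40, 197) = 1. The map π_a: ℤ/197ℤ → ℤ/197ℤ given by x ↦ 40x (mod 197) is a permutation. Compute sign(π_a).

Start at x=81: 81 → 88 → 171 → 142 → 164 → 59 → 193 → … (one orbit).
Decompose π into cycles: lengths [49, 49, 49, 49, 1] (5 cycles, including the fixed point 0).
sign(π) = (−1)^{n − #cycles} = (−1)^{197−5} = (−1)^192 = +1.
Via Zolotarev, sign(π_{40}) = (40|197) = +1.

+1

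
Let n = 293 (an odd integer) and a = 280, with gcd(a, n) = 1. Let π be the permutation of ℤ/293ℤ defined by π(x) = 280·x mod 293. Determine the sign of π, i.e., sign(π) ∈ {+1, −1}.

Trace 250: π^k(250) = [250, 266, 58, 125, 133, 29, 209] for k=0..6.
2 cycles of lengths [292, 1].
Σ(ℓ_i−1) = 293−2 = 291; sign = (−1)^291 = -1.
The Jacobi symbol (280|293) = -1 (Zolotarev) agrees.

-1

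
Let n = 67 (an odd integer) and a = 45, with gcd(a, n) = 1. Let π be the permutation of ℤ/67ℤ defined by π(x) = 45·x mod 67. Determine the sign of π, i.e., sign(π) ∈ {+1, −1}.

Trace 45: π^k(45) = [45, 15, 5, 24, 8, 25, 53] for k=0..6.
π_45 has 4 disjoint cycles with lengths [22, 22, 22, 1] on {0,…,66}.
sign(π) = (−1)^{n − #cycles} = (−1)^{67−4} = (−1)^63 = -1.

-1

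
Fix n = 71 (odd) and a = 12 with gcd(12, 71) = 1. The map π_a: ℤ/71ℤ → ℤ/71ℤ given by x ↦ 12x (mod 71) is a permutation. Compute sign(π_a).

Orbit of 8 under x↦12x: [8, 25, 16, 50, 32, 29, 64]… (length divides ord_71(12)).
Decompose π into cycles: lengths [35, 35, 1] (3 cycles, including the fixed point 0).
71 − 3 = 68 transpositions; sign(π) = (−1)^68 = +1.
Check: (12/71) = +1 by Zolotarev.

+1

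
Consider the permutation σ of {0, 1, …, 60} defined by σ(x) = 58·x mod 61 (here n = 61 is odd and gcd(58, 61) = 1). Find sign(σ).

Trace 58: π^k(58) = [58, 9, 34, 20, 1] for k=0..4.
π_58 has 13 disjoint cycles with lengths [5, 5, 5, 5, 5, 5, 5, 5, 5, 5, 5, 5, 1] on {0,…,60}.
With 13 cycles on 61 points, sign = (−1)^{61−13} = +1.

+1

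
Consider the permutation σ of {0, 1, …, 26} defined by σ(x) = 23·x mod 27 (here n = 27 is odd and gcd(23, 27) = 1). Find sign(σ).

-1

Orbit of 5 under x↦23x: [5, 7, 26, 4, 11, 10, 14]… (length divides ord_27(23)).
Cycle type of π: 18 + 6 + 2 + 1; total 4 cycles.
n − c = 27 − 4 = 23; sign = (−1)^23 = -1.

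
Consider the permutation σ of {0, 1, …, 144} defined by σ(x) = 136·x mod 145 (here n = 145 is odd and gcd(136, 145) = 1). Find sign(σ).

Start at x=141: 141 → 36 → 111 → 16 → 1 → 136 → 81 → 141 (one orbit).
Cycle type of π: 7×20 + 1×5; total 25 cycles.
Σ(ℓ_i−1) = 145−25 = 120; sign = (−1)^120 = +1.
The Jacobi symbol (136|145) = +1 (Zolotarev) agrees.

+1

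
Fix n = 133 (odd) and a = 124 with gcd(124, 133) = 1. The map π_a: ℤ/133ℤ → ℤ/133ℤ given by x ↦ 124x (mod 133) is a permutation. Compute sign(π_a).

+1

Start at x=44: 44 → 3 → 106 → 110 → 74 → 132 → 9 → … (one orbit).
Decompose π into cycles: lengths [18, 18, 18, 18, 18, 18, 18, 6, 1] (9 cycles, including the fixed point 0).
133 − 9 = 124 transpositions; sign(π) = (−1)^124 = +1.
The Jacobi symbol (124|133) = +1 (Zolotarev) agrees.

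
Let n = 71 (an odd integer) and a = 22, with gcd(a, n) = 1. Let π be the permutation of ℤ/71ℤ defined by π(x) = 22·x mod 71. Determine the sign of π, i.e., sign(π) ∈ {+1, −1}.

-1

Start at x=12: 12 → 51 → 57 → 47 → 40 → 28 → 48 → … (one orbit).
Decompose π into cycles: lengths [70, 1] (2 cycles, including the fixed point 0).
Σ(ℓ_i−1) = 71−2 = 69; sign = (−1)^69 = -1.
The Jacobi symbol (22|71) = -1 (Zolotarev) agrees.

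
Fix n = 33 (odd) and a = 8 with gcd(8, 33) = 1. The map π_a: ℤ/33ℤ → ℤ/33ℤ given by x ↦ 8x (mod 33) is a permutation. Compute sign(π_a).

Start at x=31: 31 → 17 → 4 → 32 → 25 → 2 → 16 → … (one orbit).
Cycle lengths of π_8 on ℤ/33ℤ: [10, 10, 10, 2, 1]; 5 cycles in total.
33 − 5 = 28 transpositions; sign(π) = (−1)^28 = +1.

+1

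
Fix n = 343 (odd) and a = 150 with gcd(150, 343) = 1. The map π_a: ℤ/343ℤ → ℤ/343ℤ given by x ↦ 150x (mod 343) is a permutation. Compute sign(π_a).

Start at x=32: 32 → 341 → 43 → 276 → 240 → 328 → 151 → … (one orbit).
π_150 has 4 disjoint cycles with lengths [294, 42, 6, 1] on {0,…,342}.
sign(π) = (−1)^{n − #cycles} = (−1)^{343−4} = (−1)^339 = -1.

-1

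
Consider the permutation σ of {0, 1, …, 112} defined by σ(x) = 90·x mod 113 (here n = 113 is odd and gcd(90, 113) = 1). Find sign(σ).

Start at x=3: 3 → 44 → 5 → 111 → 46 → 72 → 39 → … (one orbit).
The orbit structure of x ↦ 90x mod 113: 2 orbits of sizes [112, 1].
113 − 2 = 111 transpositions; sign(π) = (−1)^111 = -1.
(90|113)_J = -1 (Zolotarev's lemma cross-check).

-1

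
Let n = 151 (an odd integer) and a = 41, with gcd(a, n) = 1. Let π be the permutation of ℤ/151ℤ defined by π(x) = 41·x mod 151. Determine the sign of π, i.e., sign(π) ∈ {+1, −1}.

-1

Start at x=26: 26 → 9 → 67 → 29 → 132 → 127 → 73 → … (one orbit).
The orbit structure of x ↦ 41x mod 151: 4 orbits of sizes [50, 50, 50, 1].
n − c = 151 − 4 = 147; sign = (−1)^147 = -1.
Via Zolotarev, sign(π_{41}) = (41|151) = -1.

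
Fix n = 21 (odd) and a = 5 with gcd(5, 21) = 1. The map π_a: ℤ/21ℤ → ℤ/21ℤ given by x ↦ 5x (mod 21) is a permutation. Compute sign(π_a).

Start at x=17: 17 → 1 → 5 → 4 → 20 → 16 → 17 (one orbit).
Decompose π into cycles: lengths [6, 6, 6, 2, 1] (5 cycles, including the fixed point 0).
Σ(ℓ_i−1) = 21−5 = 16; sign = (−1)^16 = +1.
Zolotarev: (5|21) = +1, matching the cycle-count sign.

+1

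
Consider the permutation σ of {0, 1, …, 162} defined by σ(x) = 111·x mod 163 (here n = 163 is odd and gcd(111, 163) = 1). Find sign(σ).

Orbit of 132 under x↦111x: [132, 145, 121, 65, 43, 46, 53]… (length divides ord_163(111)).
Decompose π into cycles: lengths [81, 81, 1] (3 cycles, including the fixed point 0).
With 3 cycles on 163 points, sign = (−1)^{163−3} = +1.
(111|163)_J = +1 (Zolotarev's lemma cross-check).

+1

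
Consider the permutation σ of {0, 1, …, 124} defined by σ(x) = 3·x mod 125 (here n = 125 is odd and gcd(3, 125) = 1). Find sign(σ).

Start at x=13: 13 → 39 → 117 → 101 → 53 → 34 → 102 → … (one orbit).
Decompose π into cycles: lengths [100, 20, 4, 1] (4 cycles, including the fixed point 0).
4 cycles on 125: each ℓ→(−1)^(ℓ−1), product (−1)^121 = -1.
(3|125)_J = -1 (Zolotarev's lemma cross-check).

-1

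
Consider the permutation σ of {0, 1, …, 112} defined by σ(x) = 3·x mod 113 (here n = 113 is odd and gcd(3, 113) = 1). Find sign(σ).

Start at x=54: 54 → 49 → 34 → 102 → 80 → 14 → 42 → … (one orbit).
The orbit structure of x ↦ 3x mod 113: 2 orbits of sizes [112, 1].
Σ(ℓ_i−1) = 113−2 = 111; sign = (−1)^111 = -1.
(3|113)_J = -1 (Zolotarev's lemma cross-check).

-1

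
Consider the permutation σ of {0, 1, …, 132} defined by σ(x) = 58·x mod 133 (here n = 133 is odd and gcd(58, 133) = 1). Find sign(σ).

Trace 39: π^k(39) = [39, 1, 58] for k=0..2.
Cycle type of π: 3×38 + 1×19; total 57 cycles.
133 − 57 = 76 transpositions; sign(π) = (−1)^76 = +1.

+1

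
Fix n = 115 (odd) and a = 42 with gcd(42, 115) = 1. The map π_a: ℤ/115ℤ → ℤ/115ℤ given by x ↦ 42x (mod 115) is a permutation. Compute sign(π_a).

+1

Start at x=101: 101 → 102 → 29 → 68 → 96 → 7 → 64 → … (one orbit).
π_42 has 5 disjoint cycles with lengths [44, 44, 22, 4, 1] on {0,…,114}.
Σ(ℓ_i−1) = 115−5 = 110; sign = (−1)^110 = +1.
Zolotarev: (42|115) = +1, matching the cycle-count sign.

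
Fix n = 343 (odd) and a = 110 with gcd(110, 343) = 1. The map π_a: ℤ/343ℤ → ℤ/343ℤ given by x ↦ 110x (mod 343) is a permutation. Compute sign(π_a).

Trace 338: π^k(338) = [338, 136, 211, 229, 151, 146, 282] for k=0..6.
The orbit structure of x ↦ 110x mod 343: 4 orbits of sizes [294, 42, 6, 1].
Σ(ℓ_i−1) = 343−4 = 339; sign = (−1)^339 = -1.
Zolotarev: (110|343) = -1, matching the cycle-count sign.

-1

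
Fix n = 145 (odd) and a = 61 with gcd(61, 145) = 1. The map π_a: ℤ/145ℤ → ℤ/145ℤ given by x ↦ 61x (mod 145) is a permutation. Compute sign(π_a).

-1

Orbit of 1 under x↦61x: [1, 61, 96, 56, 81, 11, 91]… (length divides ord_145(61)).
The orbit structure of x ↦ 61x mod 145: 10 orbits of sizes [28, 28, 28, 28, 28, 1, 1, 1, 1, 1].
Σ(ℓ_i−1) = 145−10 = 135; sign = (−1)^135 = -1.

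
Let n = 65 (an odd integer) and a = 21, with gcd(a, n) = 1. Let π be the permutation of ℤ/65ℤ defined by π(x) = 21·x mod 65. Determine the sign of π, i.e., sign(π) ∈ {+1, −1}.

-1

Trace 31: π^k(31) = [31, 1, 21, 51] for k=0..3.
Decompose π into cycles: lengths [4, 4, 4, 4, 4, 4, 4, 4, 4, 4, 4, 4, 4, 4, 4, 1, 1, 1, 1, 1] (20 cycles, including the fixed point 0).
Σ(ℓ_i−1) = 65−20 = 45; sign = (−1)^45 = -1.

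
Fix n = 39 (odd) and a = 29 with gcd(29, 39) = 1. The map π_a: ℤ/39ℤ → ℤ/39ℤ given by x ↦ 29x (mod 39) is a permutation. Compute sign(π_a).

-1

Start at x=1: 1 → 29 → 22 → 14 → 16 → 35 → 1 (one orbit).
Cycle type of π: 6×4 + 3×4 + 2 + 1; total 10 cycles.
39 − 10 = 29 transpositions; sign(π) = (−1)^29 = -1.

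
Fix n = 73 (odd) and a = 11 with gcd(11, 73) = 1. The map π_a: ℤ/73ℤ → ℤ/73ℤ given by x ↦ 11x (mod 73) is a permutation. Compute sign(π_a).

Trace 53: π^k(53) = [53, 72, 62, 25, 56, 32, 60] for k=0..6.
Cycle type of π: 72 + 1; total 2 cycles.
Σ(ℓ_i−1) = 73−2 = 71; sign = (−1)^71 = -1.
Zolotarev: (11|73) = -1, matching the cycle-count sign.

-1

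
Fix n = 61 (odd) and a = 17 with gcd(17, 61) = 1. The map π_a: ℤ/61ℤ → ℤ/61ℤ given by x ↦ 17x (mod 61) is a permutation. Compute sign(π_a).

-1

Orbit of 16 under x↦17x: [16, 28, 49, 40, 9, 31, 39]… (length divides ord_61(17)).
Cycle lengths of π_17 on ℤ/61ℤ: [60, 1]; 2 cycles in total.
2 cycles on 61: each ℓ→(−1)^(ℓ−1), product (−1)^59 = -1.
Via Zolotarev, sign(π_{17}) = (17|61) = -1.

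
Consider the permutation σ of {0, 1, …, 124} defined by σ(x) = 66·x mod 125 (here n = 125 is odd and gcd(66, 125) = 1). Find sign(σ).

Start at x=106: 106 → 121 → 111 → 76 → 16 → 56 → 71 → … (one orbit).
Cycle lengths of π_66 on ℤ/125ℤ: [25, 25, 25, 25, 5, 5, 5, 5, 1, 1, 1, 1, 1]; 13 cycles in total.
n − c = 125 − 13 = 112; sign = (−1)^112 = +1.
(66|125)_J = +1 (Zolotarev's lemma cross-check).

+1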